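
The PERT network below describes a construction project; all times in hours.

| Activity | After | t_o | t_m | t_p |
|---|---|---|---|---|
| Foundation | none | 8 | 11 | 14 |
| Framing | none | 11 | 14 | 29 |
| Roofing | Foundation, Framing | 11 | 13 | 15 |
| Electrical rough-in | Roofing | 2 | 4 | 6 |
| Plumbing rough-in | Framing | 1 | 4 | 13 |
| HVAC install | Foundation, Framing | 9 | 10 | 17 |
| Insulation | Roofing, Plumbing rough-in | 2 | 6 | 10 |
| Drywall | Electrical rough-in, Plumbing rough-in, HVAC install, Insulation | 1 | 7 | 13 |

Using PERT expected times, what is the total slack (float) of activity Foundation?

te_Foundation = (8 + 4·11 + 14)/6 = 66/6 = 11
te_Framing = (11 + 4·14 + 29)/6 = 96/6 = 16
te_Roofing = (11 + 4·13 + 15)/6 = 78/6 = 13
te_Electrical rough-in = (2 + 4·4 + 6)/6 = 24/6 = 4
te_Plumbing rough-in = (1 + 4·4 + 13)/6 = 30/6 = 5
te_HVAC install = (9 + 4·10 + 17)/6 = 66/6 = 11
te_Insulation = (2 + 4·6 + 10)/6 = 36/6 = 6
te_Drywall = (1 + 4·7 + 13)/6 = 42/6 = 7

Forward pass:
ES_Foundation = 0; EF_Foundation = 11
ES_Framing = 0; EF_Framing = 16
ES_Roofing = max(EF_Foundation=11, EF_Framing=16) = 16; EF_Roofing = 16+13 = 29
ES_Electrical rough-in = 29; EF_Electrical rough-in = 29+4 = 33
ES_Plumbing rough-in = 16; EF_Plumbing rough-in = 16+5 = 21
ES_HVAC install = max(EF_Foundation=11, EF_Framing=16) = 16; EF_HVAC install = 16+11 = 27
ES_Insulation = max(EF_Roofing=29, EF_Plumbing rough-in=21) = 29; EF_Insulation = 29+6 = 35
ES_Drywall = max(EF_Electrical rough-in=33, EF_Plumbing rough-in=21, EF_HVAC install=27, EF_Insulation=35) = 35; EF_Drywall = 35+7 = 42
Expected project duration μ = 42 hours. Critical path: Framing → Roofing → Insulation → Drywall.

Backward pass:
LF_Drywall = 42; LS_Drywall = 42−7 = 35
LF_Insulation = LS_Drywall = 35; LS_Insulation = 35−6 = 29
LF_HVAC install = LS_Drywall = 35; LS_HVAC install = 35−11 = 24
LF_Plumbing rough-in = min(LS_Insulation=29, LS_Drywall=35) = 29; LS_Plumbing rough-in = 29−5 = 24
LF_Electrical rough-in = LS_Drywall = 35; LS_Electrical rough-in = 35−4 = 31
LF_Roofing = min(LS_Electrical rough-in=31, LS_Insulation=29) = 29; LS_Roofing = 29−13 = 16
LF_Framing = min(LS_Roofing=16, LS_Plumbing rough-in=24, LS_HVAC install=24) = 16; LS_Framing = 16−16 = 0
LF_Foundation = min(LS_Roofing=16, LS_HVAC install=24) = 16; LS_Foundation = 16−11 = 5
Slack_Foundation = LS_Foundation − ES_Foundation = 5 − 0 = 5

5 hours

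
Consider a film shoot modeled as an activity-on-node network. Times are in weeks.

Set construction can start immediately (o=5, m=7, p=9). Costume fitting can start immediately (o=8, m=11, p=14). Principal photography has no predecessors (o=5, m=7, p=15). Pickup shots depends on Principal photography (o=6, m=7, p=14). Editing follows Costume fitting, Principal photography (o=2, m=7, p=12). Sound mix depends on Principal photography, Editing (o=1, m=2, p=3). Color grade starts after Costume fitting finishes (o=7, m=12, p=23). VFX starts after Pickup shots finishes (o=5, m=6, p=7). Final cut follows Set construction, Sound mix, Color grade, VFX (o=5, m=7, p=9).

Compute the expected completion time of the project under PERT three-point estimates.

te_Set construction = (5 + 4·7 + 9)/6 = 42/6 = 7
te_Costume fitting = (8 + 4·11 + 14)/6 = 66/6 = 11
te_Principal photography = (5 + 4·7 + 15)/6 = 48/6 = 8
te_Pickup shots = (6 + 4·7 + 14)/6 = 48/6 = 8
te_Editing = (2 + 4·7 + 12)/6 = 42/6 = 7
te_Sound mix = (1 + 4·2 + 3)/6 = 12/6 = 2
te_Color grade = (7 + 4·12 + 23)/6 = 78/6 = 13
te_VFX = (5 + 4·6 + 7)/6 = 36/6 = 6
te_Final cut = (5 + 4·7 + 9)/6 = 42/6 = 7

Forward pass:
ES_Set construction = 0; EF_Set construction = 7
ES_Costume fitting = 0; EF_Costume fitting = 11
ES_Principal photography = 0; EF_Principal photography = 8
ES_Pickup shots = 8; EF_Pickup shots = 8+8 = 16
ES_Editing = max(EF_Costume fitting=11, EF_Principal photography=8) = 11; EF_Editing = 11+7 = 18
ES_Sound mix = max(EF_Principal photography=8, EF_Editing=18) = 18; EF_Sound mix = 18+2 = 20
ES_Color grade = 11; EF_Color grade = 11+13 = 24
ES_VFX = 16; EF_VFX = 16+6 = 22
ES_Final cut = max(EF_Set construction=7, EF_Sound mix=20, EF_Color grade=24, EF_VFX=22) = 24; EF_Final cut = 24+7 = 31
Expected project duration μ = 31 weeks. Critical path: Costume fitting → Color grade → Final cut.

31 weeks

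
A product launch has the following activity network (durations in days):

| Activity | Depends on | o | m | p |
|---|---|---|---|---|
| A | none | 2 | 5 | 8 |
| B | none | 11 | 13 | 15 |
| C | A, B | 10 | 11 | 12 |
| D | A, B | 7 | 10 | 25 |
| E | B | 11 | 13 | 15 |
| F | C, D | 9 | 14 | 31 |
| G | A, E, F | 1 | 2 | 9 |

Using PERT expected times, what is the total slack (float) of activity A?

8 days

te_A = (2 + 4·5 + 8)/6 = 30/6 = 5
te_B = (11 + 4·13 + 15)/6 = 78/6 = 13
te_C = (10 + 4·11 + 12)/6 = 66/6 = 11
te_D = (7 + 4·10 + 25)/6 = 72/6 = 12
te_E = (11 + 4·13 + 15)/6 = 78/6 = 13
te_F = (9 + 4·14 + 31)/6 = 96/6 = 16
te_G = (1 + 4·2 + 9)/6 = 18/6 = 3

Forward pass:
ES_A = 0; EF_A = 5
ES_B = 0; EF_B = 13
ES_C = max(EF_A=5, EF_B=13) = 13; EF_C = 13+11 = 24
ES_D = max(EF_A=5, EF_B=13) = 13; EF_D = 13+12 = 25
ES_E = 13; EF_E = 13+13 = 26
ES_F = max(EF_C=24, EF_D=25) = 25; EF_F = 25+16 = 41
ES_G = max(EF_A=5, EF_E=26, EF_F=41) = 41; EF_G = 41+3 = 44
Expected project duration μ = 44 days. Critical path: B → D → F → G.

Backward pass:
LF_G = 44; LS_G = 44−3 = 41
LF_F = LS_G = 41; LS_F = 41−16 = 25
LF_E = LS_G = 41; LS_E = 41−13 = 28
LF_D = LS_F = 25; LS_D = 25−12 = 13
LF_C = LS_F = 25; LS_C = 25−11 = 14
LF_B = min(LS_C=14, LS_D=13, LS_E=28) = 13; LS_B = 13−13 = 0
LF_A = min(LS_C=14, LS_D=13, LS_G=41) = 13; LS_A = 13−5 = 8
Slack_A = LS_A − ES_A = 8 − 0 = 8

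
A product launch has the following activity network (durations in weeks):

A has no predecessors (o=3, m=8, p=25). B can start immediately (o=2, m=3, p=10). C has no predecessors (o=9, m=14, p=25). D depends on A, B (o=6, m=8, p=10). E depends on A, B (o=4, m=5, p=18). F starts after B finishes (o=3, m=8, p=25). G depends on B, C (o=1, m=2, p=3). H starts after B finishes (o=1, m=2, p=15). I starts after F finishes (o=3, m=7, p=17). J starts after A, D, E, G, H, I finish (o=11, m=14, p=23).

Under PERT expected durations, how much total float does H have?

14 weeks

te_A = (3 + 4·8 + 25)/6 = 60/6 = 10
te_B = (2 + 4·3 + 10)/6 = 24/6 = 4
te_C = (9 + 4·14 + 25)/6 = 90/6 = 15
te_D = (6 + 4·8 + 10)/6 = 48/6 = 8
te_E = (4 + 4·5 + 18)/6 = 42/6 = 7
te_F = (3 + 4·8 + 25)/6 = 60/6 = 10
te_G = (1 + 4·2 + 3)/6 = 12/6 = 2
te_H = (1 + 4·2 + 15)/6 = 24/6 = 4
te_I = (3 + 4·7 + 17)/6 = 48/6 = 8
te_J = (11 + 4·14 + 23)/6 = 90/6 = 15

Forward pass:
ES_A = 0; EF_A = 10
ES_B = 0; EF_B = 4
ES_C = 0; EF_C = 15
ES_D = max(EF_A=10, EF_B=4) = 10; EF_D = 10+8 = 18
ES_E = max(EF_A=10, EF_B=4) = 10; EF_E = 10+7 = 17
ES_F = 4; EF_F = 4+10 = 14
ES_G = max(EF_B=4, EF_C=15) = 15; EF_G = 15+2 = 17
ES_H = 4; EF_H = 4+4 = 8
ES_I = 14; EF_I = 14+8 = 22
ES_J = max(EF_A=10, EF_D=18, EF_E=17, EF_G=17, EF_H=8, EF_I=22) = 22; EF_J = 22+15 = 37
Expected project duration μ = 37 weeks. Critical path: B → F → I → J.

Backward pass:
LF_J = 37; LS_J = 37−15 = 22
LF_I = LS_J = 22; LS_I = 22−8 = 14
LF_H = LS_J = 22; LS_H = 22−4 = 18
LF_G = LS_J = 22; LS_G = 22−2 = 20
LF_F = LS_I = 14; LS_F = 14−10 = 4
LF_E = LS_J = 22; LS_E = 22−7 = 15
LF_D = LS_J = 22; LS_D = 22−8 = 14
LF_C = LS_G = 20; LS_C = 20−15 = 5
LF_B = min(LS_D=14, LS_E=15, LS_F=4, LS_G=20, LS_H=18) = 4; LS_B = 4−4 = 0
LF_A = min(LS_D=14, LS_E=15, LS_J=22) = 14; LS_A = 14−10 = 4
Slack_H = LS_H − ES_H = 18 − 4 = 14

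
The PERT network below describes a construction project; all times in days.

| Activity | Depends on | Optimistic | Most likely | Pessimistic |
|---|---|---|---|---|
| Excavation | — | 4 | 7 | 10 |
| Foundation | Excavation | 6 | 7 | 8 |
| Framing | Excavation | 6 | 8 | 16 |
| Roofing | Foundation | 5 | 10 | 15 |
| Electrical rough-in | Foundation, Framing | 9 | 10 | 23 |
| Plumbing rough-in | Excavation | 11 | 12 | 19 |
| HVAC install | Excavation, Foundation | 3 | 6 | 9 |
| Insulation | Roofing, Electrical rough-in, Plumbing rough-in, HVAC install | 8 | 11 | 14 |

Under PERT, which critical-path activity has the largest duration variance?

Electrical rough-in

te_Excavation = (4 + 4·7 + 10)/6 = 42/6 = 7; σ²_Excavation = ((10−4)/6)² = 1.000
te_Foundation = (6 + 4·7 + 8)/6 = 42/6 = 7; σ²_Foundation = ((8−6)/6)² = 0.111
te_Framing = (6 + 4·8 + 16)/6 = 54/6 = 9; σ²_Framing = ((16−6)/6)² = 2.778
te_Roofing = (5 + 4·10 + 15)/6 = 60/6 = 10; σ²_Roofing = ((15−5)/6)² = 2.778
te_Electrical rough-in = (9 + 4·10 + 23)/6 = 72/6 = 12; σ²_Electrical rough-in = ((23−9)/6)² = 5.444
te_Plumbing rough-in = (11 + 4·12 + 19)/6 = 78/6 = 13; σ²_Plumbing rough-in = ((19−11)/6)² = 1.778
te_HVAC install = (3 + 4·6 + 9)/6 = 36/6 = 6; σ²_HVAC install = ((9−3)/6)² = 1.000
te_Insulation = (8 + 4·11 + 14)/6 = 66/6 = 11; σ²_Insulation = ((14−8)/6)² = 1.000

Forward pass:
ES_Excavation = 0; EF_Excavation = 7
ES_Foundation = 7; EF_Foundation = 7+7 = 14
ES_Framing = 7; EF_Framing = 7+9 = 16
ES_Roofing = 14; EF_Roofing = 14+10 = 24
ES_Electrical rough-in = max(EF_Foundation=14, EF_Framing=16) = 16; EF_Electrical rough-in = 16+12 = 28
ES_Plumbing rough-in = 7; EF_Plumbing rough-in = 7+13 = 20
ES_HVAC install = max(EF_Excavation=7, EF_Foundation=14) = 14; EF_HVAC install = 14+6 = 20
ES_Insulation = max(EF_Roofing=24, EF_Electrical rough-in=28, EF_Plumbing rough-in=20, EF_HVAC install=20) = 28; EF_Insulation = 28+11 = 39
Expected project duration μ = 39 days. Critical path: Excavation → Framing → Electrical rough-in → Insulation.

Variances on critical path: σ²_Excavation=1.000, σ²_Framing=2.778, σ²_Electrical rough-in=5.444, σ²_Insulation=1.000.
Largest is σ²_Electrical rough-in = 5.444.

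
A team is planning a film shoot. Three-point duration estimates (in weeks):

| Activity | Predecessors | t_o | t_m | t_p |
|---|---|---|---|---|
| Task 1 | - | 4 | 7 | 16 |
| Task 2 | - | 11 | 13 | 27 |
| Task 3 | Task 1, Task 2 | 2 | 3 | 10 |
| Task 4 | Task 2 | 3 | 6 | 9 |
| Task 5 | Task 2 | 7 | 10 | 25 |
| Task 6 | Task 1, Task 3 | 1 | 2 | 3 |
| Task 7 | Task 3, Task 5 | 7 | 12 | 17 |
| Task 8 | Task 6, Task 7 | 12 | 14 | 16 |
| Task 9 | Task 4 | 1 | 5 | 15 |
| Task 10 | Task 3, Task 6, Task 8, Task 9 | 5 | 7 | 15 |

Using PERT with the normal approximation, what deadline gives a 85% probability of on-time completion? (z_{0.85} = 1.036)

65.9 weeks

te_Task 1 = (4 + 4·7 + 16)/6 = 48/6 = 8; σ²_Task 1 = ((16−4)/6)² = 4.000
te_Task 2 = (11 + 4·13 + 27)/6 = 90/6 = 15; σ²_Task 2 = ((27−11)/6)² = 7.111
te_Task 3 = (2 + 4·3 + 10)/6 = 24/6 = 4; σ²_Task 3 = ((10−2)/6)² = 1.778
te_Task 4 = (3 + 4·6 + 9)/6 = 36/6 = 6; σ²_Task 4 = ((9−3)/6)² = 1.000
te_Task 5 = (7 + 4·10 + 25)/6 = 72/6 = 12; σ²_Task 5 = ((25−7)/6)² = 9.000
te_Task 6 = (1 + 4·2 + 3)/6 = 12/6 = 2; σ²_Task 6 = ((3−1)/6)² = 0.111
te_Task 7 = (7 + 4·12 + 17)/6 = 72/6 = 12; σ²_Task 7 = ((17−7)/6)² = 2.778
te_Task 8 = (12 + 4·14 + 16)/6 = 84/6 = 14; σ²_Task 8 = ((16−12)/6)² = 0.444
te_Task 9 = (1 + 4·5 + 15)/6 = 36/6 = 6; σ²_Task 9 = ((15−1)/6)² = 5.444
te_Task 10 = (5 + 4·7 + 15)/6 = 48/6 = 8; σ²_Task 10 = ((15−5)/6)² = 2.778

Forward pass:
ES_Task 1 = 0; EF_Task 1 = 8
ES_Task 2 = 0; EF_Task 2 = 15
ES_Task 3 = max(EF_Task 1=8, EF_Task 2=15) = 15; EF_Task 3 = 15+4 = 19
ES_Task 4 = 15; EF_Task 4 = 15+6 = 21
ES_Task 5 = 15; EF_Task 5 = 15+12 = 27
ES_Task 6 = max(EF_Task 1=8, EF_Task 3=19) = 19; EF_Task 6 = 19+2 = 21
ES_Task 7 = max(EF_Task 3=19, EF_Task 5=27) = 27; EF_Task 7 = 27+12 = 39
ES_Task 8 = max(EF_Task 6=21, EF_Task 7=39) = 39; EF_Task 8 = 39+14 = 53
ES_Task 9 = 21; EF_Task 9 = 21+6 = 27
ES_Task 10 = max(EF_Task 3=19, EF_Task 6=21, EF_Task 8=53, EF_Task 9=27) = 53; EF_Task 10 = 53+8 = 61
Expected project duration μ = 61 weeks. Critical path: Task 2 → Task 5 → Task 7 → Task 8 → Task 10.

Variance along critical path = 7.111 + 9.000 + 2.778 + 0.444 + 2.778 = 22.111; σ = 4.702 weeks.
D = μ + z·σ = 61 + 1.036·4.702 = 65.9 weeks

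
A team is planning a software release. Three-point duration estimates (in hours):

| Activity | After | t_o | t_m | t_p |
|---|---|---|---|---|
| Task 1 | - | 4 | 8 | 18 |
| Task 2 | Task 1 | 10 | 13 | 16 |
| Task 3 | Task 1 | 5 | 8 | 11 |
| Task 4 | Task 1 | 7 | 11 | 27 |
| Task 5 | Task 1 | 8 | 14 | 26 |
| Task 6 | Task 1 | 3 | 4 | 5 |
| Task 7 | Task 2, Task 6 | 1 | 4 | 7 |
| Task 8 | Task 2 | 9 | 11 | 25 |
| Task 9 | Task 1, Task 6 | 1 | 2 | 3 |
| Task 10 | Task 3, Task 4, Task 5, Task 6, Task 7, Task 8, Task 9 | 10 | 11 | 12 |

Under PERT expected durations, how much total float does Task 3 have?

18 hours

te_Task 1 = (4 + 4·8 + 18)/6 = 54/6 = 9
te_Task 2 = (10 + 4·13 + 16)/6 = 78/6 = 13
te_Task 3 = (5 + 4·8 + 11)/6 = 48/6 = 8
te_Task 4 = (7 + 4·11 + 27)/6 = 78/6 = 13
te_Task 5 = (8 + 4·14 + 26)/6 = 90/6 = 15
te_Task 6 = (3 + 4·4 + 5)/6 = 24/6 = 4
te_Task 7 = (1 + 4·4 + 7)/6 = 24/6 = 4
te_Task 8 = (9 + 4·11 + 25)/6 = 78/6 = 13
te_Task 9 = (1 + 4·2 + 3)/6 = 12/6 = 2
te_Task 10 = (10 + 4·11 + 12)/6 = 66/6 = 11

Forward pass:
ES_Task 1 = 0; EF_Task 1 = 9
ES_Task 2 = 9; EF_Task 2 = 9+13 = 22
ES_Task 3 = 9; EF_Task 3 = 9+8 = 17
ES_Task 4 = 9; EF_Task 4 = 9+13 = 22
ES_Task 5 = 9; EF_Task 5 = 9+15 = 24
ES_Task 6 = 9; EF_Task 6 = 9+4 = 13
ES_Task 7 = max(EF_Task 2=22, EF_Task 6=13) = 22; EF_Task 7 = 22+4 = 26
ES_Task 8 = 22; EF_Task 8 = 22+13 = 35
ES_Task 9 = max(EF_Task 1=9, EF_Task 6=13) = 13; EF_Task 9 = 13+2 = 15
ES_Task 10 = max(EF_Task 3=17, EF_Task 4=22, EF_Task 5=24, EF_Task 6=13, EF_Task 7=26, EF_Task 8=35, EF_Task 9=15) = 35; EF_Task 10 = 35+11 = 46
Expected project duration μ = 46 hours. Critical path: Task 1 → Task 2 → Task 8 → Task 10.

Backward pass:
LF_Task 10 = 46; LS_Task 10 = 46−11 = 35
LF_Task 9 = LS_Task 10 = 35; LS_Task 9 = 35−2 = 33
LF_Task 8 = LS_Task 10 = 35; LS_Task 8 = 35−13 = 22
LF_Task 7 = LS_Task 10 = 35; LS_Task 7 = 35−4 = 31
LF_Task 6 = min(LS_Task 7=31, LS_Task 9=33, LS_Task 10=35) = 31; LS_Task 6 = 31−4 = 27
LF_Task 5 = LS_Task 10 = 35; LS_Task 5 = 35−15 = 20
LF_Task 4 = LS_Task 10 = 35; LS_Task 4 = 35−13 = 22
LF_Task 3 = LS_Task 10 = 35; LS_Task 3 = 35−8 = 27
LF_Task 2 = min(LS_Task 7=31, LS_Task 8=22) = 22; LS_Task 2 = 22−13 = 9
LF_Task 1 = min(LS_Task 2=9, LS_Task 3=27, LS_Task 4=22, LS_Task 5=20, LS_Task 6=27, LS_Task 9=33) = 9; LS_Task 1 = 9−9 = 0
Slack_Task 3 = LS_Task 3 − ES_Task 3 = 27 − 9 = 18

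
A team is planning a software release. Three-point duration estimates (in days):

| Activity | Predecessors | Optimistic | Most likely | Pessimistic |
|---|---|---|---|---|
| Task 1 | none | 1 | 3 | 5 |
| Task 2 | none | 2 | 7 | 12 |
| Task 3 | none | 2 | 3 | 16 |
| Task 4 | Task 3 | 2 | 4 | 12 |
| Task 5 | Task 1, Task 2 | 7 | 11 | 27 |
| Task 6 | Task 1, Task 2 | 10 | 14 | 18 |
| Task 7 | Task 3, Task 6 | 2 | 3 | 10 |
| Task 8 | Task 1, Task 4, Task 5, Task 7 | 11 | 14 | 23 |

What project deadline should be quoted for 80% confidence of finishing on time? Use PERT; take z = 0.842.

42.7 days

te_Task 1 = (1 + 4·3 + 5)/6 = 18/6 = 3; σ²_Task 1 = ((5−1)/6)² = 0.444
te_Task 2 = (2 + 4·7 + 12)/6 = 42/6 = 7; σ²_Task 2 = ((12−2)/6)² = 2.778
te_Task 3 = (2 + 4·3 + 16)/6 = 30/6 = 5; σ²_Task 3 = ((16−2)/6)² = 5.444
te_Task 4 = (2 + 4·4 + 12)/6 = 30/6 = 5; σ²_Task 4 = ((12−2)/6)² = 2.778
te_Task 5 = (7 + 4·11 + 27)/6 = 78/6 = 13; σ²_Task 5 = ((27−7)/6)² = 11.111
te_Task 6 = (10 + 4·14 + 18)/6 = 84/6 = 14; σ²_Task 6 = ((18−10)/6)² = 1.778
te_Task 7 = (2 + 4·3 + 10)/6 = 24/6 = 4; σ²_Task 7 = ((10−2)/6)² = 1.778
te_Task 8 = (11 + 4·14 + 23)/6 = 90/6 = 15; σ²_Task 8 = ((23−11)/6)² = 4.000

Forward pass:
ES_Task 1 = 0; EF_Task 1 = 3
ES_Task 2 = 0; EF_Task 2 = 7
ES_Task 3 = 0; EF_Task 3 = 5
ES_Task 4 = 5; EF_Task 4 = 5+5 = 10
ES_Task 5 = max(EF_Task 1=3, EF_Task 2=7) = 7; EF_Task 5 = 7+13 = 20
ES_Task 6 = max(EF_Task 1=3, EF_Task 2=7) = 7; EF_Task 6 = 7+14 = 21
ES_Task 7 = max(EF_Task 3=5, EF_Task 6=21) = 21; EF_Task 7 = 21+4 = 25
ES_Task 8 = max(EF_Task 1=3, EF_Task 4=10, EF_Task 5=20, EF_Task 7=25) = 25; EF_Task 8 = 25+15 = 40
Expected project duration μ = 40 days. Critical path: Task 2 → Task 6 → Task 7 → Task 8.

Variance along critical path = 2.778 + 1.778 + 1.778 + 4.000 = 10.333; σ = 3.215 days.
D = μ + z·σ = 40 + 0.842·3.215 = 42.7 days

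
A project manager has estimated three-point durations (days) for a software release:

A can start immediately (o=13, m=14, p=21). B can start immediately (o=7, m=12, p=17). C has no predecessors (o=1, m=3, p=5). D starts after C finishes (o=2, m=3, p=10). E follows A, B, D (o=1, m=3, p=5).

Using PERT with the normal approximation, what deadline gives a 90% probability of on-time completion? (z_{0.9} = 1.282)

te_A = (13 + 4·14 + 21)/6 = 90/6 = 15; σ²_A = ((21−13)/6)² = 1.778
te_B = (7 + 4·12 + 17)/6 = 72/6 = 12; σ²_B = ((17−7)/6)² = 2.778
te_C = (1 + 4·3 + 5)/6 = 18/6 = 3; σ²_C = ((5−1)/6)² = 0.444
te_D = (2 + 4·3 + 10)/6 = 24/6 = 4; σ²_D = ((10−2)/6)² = 1.778
te_E = (1 + 4·3 + 5)/6 = 18/6 = 3; σ²_E = ((5−1)/6)² = 0.444

Forward pass:
ES_A = 0; EF_A = 15
ES_B = 0; EF_B = 12
ES_C = 0; EF_C = 3
ES_D = 3; EF_D = 3+4 = 7
ES_E = max(EF_A=15, EF_B=12, EF_D=7) = 15; EF_E = 15+3 = 18
Expected project duration μ = 18 days. Critical path: A → E.

Variance along critical path = 1.778 + 0.444 = 2.222; σ = 1.491 days.
D = μ + z·σ = 18 + 1.282·1.491 = 19.9 days

19.9 days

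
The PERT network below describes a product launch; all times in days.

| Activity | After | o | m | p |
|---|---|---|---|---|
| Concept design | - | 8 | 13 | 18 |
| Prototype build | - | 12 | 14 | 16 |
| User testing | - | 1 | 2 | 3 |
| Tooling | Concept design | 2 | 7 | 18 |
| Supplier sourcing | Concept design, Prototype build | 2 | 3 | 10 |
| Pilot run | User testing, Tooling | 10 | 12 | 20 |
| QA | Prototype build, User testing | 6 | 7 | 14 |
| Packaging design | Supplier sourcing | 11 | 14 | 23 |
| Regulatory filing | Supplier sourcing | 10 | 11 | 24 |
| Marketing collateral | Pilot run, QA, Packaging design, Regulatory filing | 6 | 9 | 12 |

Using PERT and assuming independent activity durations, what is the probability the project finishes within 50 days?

te_Concept design = (8 + 4·13 + 18)/6 = 78/6 = 13; σ²_Concept design = ((18−8)/6)² = 2.778
te_Prototype build = (12 + 4·14 + 16)/6 = 84/6 = 14; σ²_Prototype build = ((16−12)/6)² = 0.444
te_User testing = (1 + 4·2 + 3)/6 = 12/6 = 2; σ²_User testing = ((3−1)/6)² = 0.111
te_Tooling = (2 + 4·7 + 18)/6 = 48/6 = 8; σ²_Tooling = ((18−2)/6)² = 7.111
te_Supplier sourcing = (2 + 4·3 + 10)/6 = 24/6 = 4; σ²_Supplier sourcing = ((10−2)/6)² = 1.778
te_Pilot run = (10 + 4·12 + 20)/6 = 78/6 = 13; σ²_Pilot run = ((20−10)/6)² = 2.778
te_QA = (6 + 4·7 + 14)/6 = 48/6 = 8; σ²_QA = ((14−6)/6)² = 1.778
te_Packaging design = (11 + 4·14 + 23)/6 = 90/6 = 15; σ²_Packaging design = ((23−11)/6)² = 4.000
te_Regulatory filing = (10 + 4·11 + 24)/6 = 78/6 = 13; σ²_Regulatory filing = ((24−10)/6)² = 5.444
te_Marketing collateral = (6 + 4·9 + 12)/6 = 54/6 = 9; σ²_Marketing collateral = ((12−6)/6)² = 1.000

Forward pass:
ES_Concept design = 0; EF_Concept design = 13
ES_Prototype build = 0; EF_Prototype build = 14
ES_User testing = 0; EF_User testing = 2
ES_Tooling = 13; EF_Tooling = 13+8 = 21
ES_Supplier sourcing = max(EF_Concept design=13, EF_Prototype build=14) = 14; EF_Supplier sourcing = 14+4 = 18
ES_Pilot run = max(EF_User testing=2, EF_Tooling=21) = 21; EF_Pilot run = 21+13 = 34
ES_QA = max(EF_Prototype build=14, EF_User testing=2) = 14; EF_QA = 14+8 = 22
ES_Packaging design = 18; EF_Packaging design = 18+15 = 33
ES_Regulatory filing = 18; EF_Regulatory filing = 18+13 = 31
ES_Marketing collateral = max(EF_Pilot run=34, EF_QA=22, EF_Packaging design=33, EF_Regulatory filing=31) = 34; EF_Marketing collateral = 34+9 = 43
Expected project duration μ = 43 days. Critical path: Concept design → Tooling → Pilot run → Marketing collateral.

Variance along critical path = 2.778 + 7.111 + 2.778 + 1.000 = 13.667; σ = √13.667 = 3.697 days.
Z = (50 − 43) / 3.697 = 1.894
P(T ≤ 50) = Φ(1.894) ≈ 0.971

0.971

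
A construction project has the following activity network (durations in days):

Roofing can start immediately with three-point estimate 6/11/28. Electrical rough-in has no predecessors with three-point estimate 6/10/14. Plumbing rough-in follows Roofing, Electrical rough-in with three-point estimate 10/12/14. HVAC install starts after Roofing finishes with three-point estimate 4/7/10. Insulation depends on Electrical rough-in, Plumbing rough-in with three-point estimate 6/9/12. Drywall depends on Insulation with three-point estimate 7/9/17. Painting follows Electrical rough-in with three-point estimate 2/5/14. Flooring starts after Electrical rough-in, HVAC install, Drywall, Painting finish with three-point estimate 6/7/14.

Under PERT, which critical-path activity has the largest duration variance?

te_Roofing = (6 + 4·11 + 28)/6 = 78/6 = 13; σ²_Roofing = ((28−6)/6)² = 13.444
te_Electrical rough-in = (6 + 4·10 + 14)/6 = 60/6 = 10; σ²_Electrical rough-in = ((14−6)/6)² = 1.778
te_Plumbing rough-in = (10 + 4·12 + 14)/6 = 72/6 = 12; σ²_Plumbing rough-in = ((14−10)/6)² = 0.444
te_HVAC install = (4 + 4·7 + 10)/6 = 42/6 = 7; σ²_HVAC install = ((10−4)/6)² = 1.000
te_Insulation = (6 + 4·9 + 12)/6 = 54/6 = 9; σ²_Insulation = ((12−6)/6)² = 1.000
te_Drywall = (7 + 4·9 + 17)/6 = 60/6 = 10; σ²_Drywall = ((17−7)/6)² = 2.778
te_Painting = (2 + 4·5 + 14)/6 = 36/6 = 6; σ²_Painting = ((14−2)/6)² = 4.000
te_Flooring = (6 + 4·7 + 14)/6 = 48/6 = 8; σ²_Flooring = ((14−6)/6)² = 1.778

Forward pass:
ES_Roofing = 0; EF_Roofing = 13
ES_Electrical rough-in = 0; EF_Electrical rough-in = 10
ES_Plumbing rough-in = max(EF_Roofing=13, EF_Electrical rough-in=10) = 13; EF_Plumbing rough-in = 13+12 = 25
ES_HVAC install = 13; EF_HVAC install = 13+7 = 20
ES_Insulation = max(EF_Electrical rough-in=10, EF_Plumbing rough-in=25) = 25; EF_Insulation = 25+9 = 34
ES_Drywall = 34; EF_Drywall = 34+10 = 44
ES_Painting = 10; EF_Painting = 10+6 = 16
ES_Flooring = max(EF_Electrical rough-in=10, EF_HVAC install=20, EF_Drywall=44, EF_Painting=16) = 44; EF_Flooring = 44+8 = 52
Expected project duration μ = 52 days. Critical path: Roofing → Plumbing rough-in → Insulation → Drywall → Flooring.

Variances on critical path: σ²_Roofing=13.444, σ²_Plumbing rough-in=0.444, σ²_Insulation=1.000, σ²_Drywall=2.778, σ²_Flooring=1.778.
Largest is σ²_Roofing = 13.444.

Roofing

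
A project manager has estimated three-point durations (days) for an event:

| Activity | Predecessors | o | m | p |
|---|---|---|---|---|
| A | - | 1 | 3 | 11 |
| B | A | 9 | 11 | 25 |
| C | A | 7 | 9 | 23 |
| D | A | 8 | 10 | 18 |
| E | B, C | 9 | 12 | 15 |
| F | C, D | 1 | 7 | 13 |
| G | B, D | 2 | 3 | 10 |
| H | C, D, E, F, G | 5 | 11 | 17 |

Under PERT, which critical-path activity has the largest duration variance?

B

te_A = (1 + 4·3 + 11)/6 = 24/6 = 4; σ²_A = ((11−1)/6)² = 2.778
te_B = (9 + 4·11 + 25)/6 = 78/6 = 13; σ²_B = ((25−9)/6)² = 7.111
te_C = (7 + 4·9 + 23)/6 = 66/6 = 11; σ²_C = ((23−7)/6)² = 7.111
te_D = (8 + 4·10 + 18)/6 = 66/6 = 11; σ²_D = ((18−8)/6)² = 2.778
te_E = (9 + 4·12 + 15)/6 = 72/6 = 12; σ²_E = ((15−9)/6)² = 1.000
te_F = (1 + 4·7 + 13)/6 = 42/6 = 7; σ²_F = ((13−1)/6)² = 4.000
te_G = (2 + 4·3 + 10)/6 = 24/6 = 4; σ²_G = ((10−2)/6)² = 1.778
te_H = (5 + 4·11 + 17)/6 = 66/6 = 11; σ²_H = ((17−5)/6)² = 4.000

Forward pass:
ES_A = 0; EF_A = 4
ES_B = 4; EF_B = 4+13 = 17
ES_C = 4; EF_C = 4+11 = 15
ES_D = 4; EF_D = 4+11 = 15
ES_E = max(EF_B=17, EF_C=15) = 17; EF_E = 17+12 = 29
ES_F = max(EF_C=15, EF_D=15) = 15; EF_F = 15+7 = 22
ES_G = max(EF_B=17, EF_D=15) = 17; EF_G = 17+4 = 21
ES_H = max(EF_C=15, EF_D=15, EF_E=29, EF_F=22, EF_G=21) = 29; EF_H = 29+11 = 40
Expected project duration μ = 40 days. Critical path: A → B → E → H.

Variances on critical path: σ²_A=2.778, σ²_B=7.111, σ²_E=1.000, σ²_H=4.000.
Largest is σ²_B = 7.111.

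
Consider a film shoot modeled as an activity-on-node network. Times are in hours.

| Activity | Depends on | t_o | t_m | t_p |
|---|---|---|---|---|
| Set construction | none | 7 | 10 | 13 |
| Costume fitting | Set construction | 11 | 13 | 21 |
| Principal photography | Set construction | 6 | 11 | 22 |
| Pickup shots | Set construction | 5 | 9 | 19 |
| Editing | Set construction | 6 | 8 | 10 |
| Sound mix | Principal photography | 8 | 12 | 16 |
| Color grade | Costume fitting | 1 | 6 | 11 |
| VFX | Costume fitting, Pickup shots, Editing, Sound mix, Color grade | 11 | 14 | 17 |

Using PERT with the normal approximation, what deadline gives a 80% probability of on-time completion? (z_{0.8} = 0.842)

50.8 hours

te_Set construction = (7 + 4·10 + 13)/6 = 60/6 = 10; σ²_Set construction = ((13−7)/6)² = 1.000
te_Costume fitting = (11 + 4·13 + 21)/6 = 84/6 = 14; σ²_Costume fitting = ((21−11)/6)² = 2.778
te_Principal photography = (6 + 4·11 + 22)/6 = 72/6 = 12; σ²_Principal photography = ((22−6)/6)² = 7.111
te_Pickup shots = (5 + 4·9 + 19)/6 = 60/6 = 10; σ²_Pickup shots = ((19−5)/6)² = 5.444
te_Editing = (6 + 4·8 + 10)/6 = 48/6 = 8; σ²_Editing = ((10−6)/6)² = 0.444
te_Sound mix = (8 + 4·12 + 16)/6 = 72/6 = 12; σ²_Sound mix = ((16−8)/6)² = 1.778
te_Color grade = (1 + 4·6 + 11)/6 = 36/6 = 6; σ²_Color grade = ((11−1)/6)² = 2.778
te_VFX = (11 + 4·14 + 17)/6 = 84/6 = 14; σ²_VFX = ((17−11)/6)² = 1.000

Forward pass:
ES_Set construction = 0; EF_Set construction = 10
ES_Costume fitting = 10; EF_Costume fitting = 10+14 = 24
ES_Principal photography = 10; EF_Principal photography = 10+12 = 22
ES_Pickup shots = 10; EF_Pickup shots = 10+10 = 20
ES_Editing = 10; EF_Editing = 10+8 = 18
ES_Sound mix = 22; EF_Sound mix = 22+12 = 34
ES_Color grade = 24; EF_Color grade = 24+6 = 30
ES_VFX = max(EF_Costume fitting=24, EF_Pickup shots=20, EF_Editing=18, EF_Sound mix=34, EF_Color grade=30) = 34; EF_VFX = 34+14 = 48
Expected project duration μ = 48 hours. Critical path: Set construction → Principal photography → Sound mix → VFX.

Variance along critical path = 1.000 + 7.111 + 1.778 + 1.000 = 10.889; σ = 3.300 hours.
D = μ + z·σ = 48 + 0.842·3.300 = 50.8 hours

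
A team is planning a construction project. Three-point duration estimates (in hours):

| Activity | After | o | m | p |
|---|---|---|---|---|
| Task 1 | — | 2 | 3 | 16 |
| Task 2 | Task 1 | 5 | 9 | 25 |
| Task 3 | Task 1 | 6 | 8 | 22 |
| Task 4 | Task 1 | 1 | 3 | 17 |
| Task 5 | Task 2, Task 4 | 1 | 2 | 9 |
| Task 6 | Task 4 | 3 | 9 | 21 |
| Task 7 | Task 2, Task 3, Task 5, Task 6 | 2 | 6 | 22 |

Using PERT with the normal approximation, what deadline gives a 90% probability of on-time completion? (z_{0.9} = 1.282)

35.3 hours

te_Task 1 = (2 + 4·3 + 16)/6 = 30/6 = 5; σ²_Task 1 = ((16−2)/6)² = 5.444
te_Task 2 = (5 + 4·9 + 25)/6 = 66/6 = 11; σ²_Task 2 = ((25−5)/6)² = 11.111
te_Task 3 = (6 + 4·8 + 22)/6 = 60/6 = 10; σ²_Task 3 = ((22−6)/6)² = 7.111
te_Task 4 = (1 + 4·3 + 17)/6 = 30/6 = 5; σ²_Task 4 = ((17−1)/6)² = 7.111
te_Task 5 = (1 + 4·2 + 9)/6 = 18/6 = 3; σ²_Task 5 = ((9−1)/6)² = 1.778
te_Task 6 = (3 + 4·9 + 21)/6 = 60/6 = 10; σ²_Task 6 = ((21−3)/6)² = 9.000
te_Task 7 = (2 + 4·6 + 22)/6 = 48/6 = 8; σ²_Task 7 = ((22−2)/6)² = 11.111

Forward pass:
ES_Task 1 = 0; EF_Task 1 = 5
ES_Task 2 = 5; EF_Task 2 = 5+11 = 16
ES_Task 3 = 5; EF_Task 3 = 5+10 = 15
ES_Task 4 = 5; EF_Task 4 = 5+5 = 10
ES_Task 5 = max(EF_Task 2=16, EF_Task 4=10) = 16; EF_Task 5 = 16+3 = 19
ES_Task 6 = 10; EF_Task 6 = 10+10 = 20
ES_Task 7 = max(EF_Task 2=16, EF_Task 3=15, EF_Task 5=19, EF_Task 6=20) = 20; EF_Task 7 = 20+8 = 28
Expected project duration μ = 28 hours. Critical path: Task 1 → Task 4 → Task 6 → Task 7.

Variance along critical path = 5.444 + 7.111 + 9.000 + 11.111 = 32.667; σ = 5.715 hours.
D = μ + z·σ = 28 + 1.282·5.715 = 35.3 hours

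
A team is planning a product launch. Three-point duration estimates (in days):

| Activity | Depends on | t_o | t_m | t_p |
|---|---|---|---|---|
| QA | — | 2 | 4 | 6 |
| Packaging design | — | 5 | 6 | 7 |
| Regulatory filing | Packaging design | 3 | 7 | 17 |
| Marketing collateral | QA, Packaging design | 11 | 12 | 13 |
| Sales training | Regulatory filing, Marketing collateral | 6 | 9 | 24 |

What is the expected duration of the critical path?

te_QA = (2 + 4·4 + 6)/6 = 24/6 = 4
te_Packaging design = (5 + 4·6 + 7)/6 = 36/6 = 6
te_Regulatory filing = (3 + 4·7 + 17)/6 = 48/6 = 8
te_Marketing collateral = (11 + 4·12 + 13)/6 = 72/6 = 12
te_Sales training = (6 + 4·9 + 24)/6 = 66/6 = 11

Forward pass:
ES_QA = 0; EF_QA = 4
ES_Packaging design = 0; EF_Packaging design = 6
ES_Regulatory filing = 6; EF_Regulatory filing = 6+8 = 14
ES_Marketing collateral = max(EF_QA=4, EF_Packaging design=6) = 6; EF_Marketing collateral = 6+12 = 18
ES_Sales training = max(EF_Regulatory filing=14, EF_Marketing collateral=18) = 18; EF_Sales training = 18+11 = 29
Expected project duration μ = 29 days. Critical path: Packaging design → Marketing collateral → Sales training.

29 days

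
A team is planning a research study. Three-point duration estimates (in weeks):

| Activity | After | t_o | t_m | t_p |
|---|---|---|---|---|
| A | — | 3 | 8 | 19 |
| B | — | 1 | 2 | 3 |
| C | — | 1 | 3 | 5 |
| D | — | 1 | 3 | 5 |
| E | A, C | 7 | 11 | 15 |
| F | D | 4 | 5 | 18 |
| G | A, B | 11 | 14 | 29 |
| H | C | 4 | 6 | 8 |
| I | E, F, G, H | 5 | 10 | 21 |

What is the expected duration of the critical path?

te_A = (3 + 4·8 + 19)/6 = 54/6 = 9
te_B = (1 + 4·2 + 3)/6 = 12/6 = 2
te_C = (1 + 4·3 + 5)/6 = 18/6 = 3
te_D = (1 + 4·3 + 5)/6 = 18/6 = 3
te_E = (7 + 4·11 + 15)/6 = 66/6 = 11
te_F = (4 + 4·5 + 18)/6 = 42/6 = 7
te_G = (11 + 4·14 + 29)/6 = 96/6 = 16
te_H = (4 + 4·6 + 8)/6 = 36/6 = 6
te_I = (5 + 4·10 + 21)/6 = 66/6 = 11

Forward pass:
ES_A = 0; EF_A = 9
ES_B = 0; EF_B = 2
ES_C = 0; EF_C = 3
ES_D = 0; EF_D = 3
ES_E = max(EF_A=9, EF_C=3) = 9; EF_E = 9+11 = 20
ES_F = 3; EF_F = 3+7 = 10
ES_G = max(EF_A=9, EF_B=2) = 9; EF_G = 9+16 = 25
ES_H = 3; EF_H = 3+6 = 9
ES_I = max(EF_E=20, EF_F=10, EF_G=25, EF_H=9) = 25; EF_I = 25+11 = 36
Expected project duration μ = 36 weeks. Critical path: A → G → I.

36 weeks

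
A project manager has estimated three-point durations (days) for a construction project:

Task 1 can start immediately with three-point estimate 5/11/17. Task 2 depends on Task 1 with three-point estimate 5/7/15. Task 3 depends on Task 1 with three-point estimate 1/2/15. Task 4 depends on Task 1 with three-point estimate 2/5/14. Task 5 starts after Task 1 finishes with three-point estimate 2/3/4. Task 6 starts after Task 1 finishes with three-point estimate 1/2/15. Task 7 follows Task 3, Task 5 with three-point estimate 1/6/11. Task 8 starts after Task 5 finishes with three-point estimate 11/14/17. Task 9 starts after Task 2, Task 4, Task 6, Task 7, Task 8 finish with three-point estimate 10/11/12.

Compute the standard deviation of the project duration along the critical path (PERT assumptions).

te_Task 1 = (5 + 4·11 + 17)/6 = 66/6 = 11; σ²_Task 1 = ((17−5)/6)² = 4.000
te_Task 2 = (5 + 4·7 + 15)/6 = 48/6 = 8; σ²_Task 2 = ((15−5)/6)² = 2.778
te_Task 3 = (1 + 4·2 + 15)/6 = 24/6 = 4; σ²_Task 3 = ((15−1)/6)² = 5.444
te_Task 4 = (2 + 4·5 + 14)/6 = 36/6 = 6; σ²_Task 4 = ((14−2)/6)² = 4.000
te_Task 5 = (2 + 4·3 + 4)/6 = 18/6 = 3; σ²_Task 5 = ((4−2)/6)² = 0.111
te_Task 6 = (1 + 4·2 + 15)/6 = 24/6 = 4; σ²_Task 6 = ((15−1)/6)² = 5.444
te_Task 7 = (1 + 4·6 + 11)/6 = 36/6 = 6; σ²_Task 7 = ((11−1)/6)² = 2.778
te_Task 8 = (11 + 4·14 + 17)/6 = 84/6 = 14; σ²_Task 8 = ((17−11)/6)² = 1.000
te_Task 9 = (10 + 4·11 + 12)/6 = 66/6 = 11; σ²_Task 9 = ((12−10)/6)² = 0.111

Forward pass:
ES_Task 1 = 0; EF_Task 1 = 11
ES_Task 2 = 11; EF_Task 2 = 11+8 = 19
ES_Task 3 = 11; EF_Task 3 = 11+4 = 15
ES_Task 4 = 11; EF_Task 4 = 11+6 = 17
ES_Task 5 = 11; EF_Task 5 = 11+3 = 14
ES_Task 6 = 11; EF_Task 6 = 11+4 = 15
ES_Task 7 = max(EF_Task 3=15, EF_Task 5=14) = 15; EF_Task 7 = 15+6 = 21
ES_Task 8 = 14; EF_Task 8 = 14+14 = 28
ES_Task 9 = max(EF_Task 2=19, EF_Task 4=17, EF_Task 6=15, EF_Task 7=21, EF_Task 8=28) = 28; EF_Task 9 = 28+11 = 39
Expected project duration μ = 39 days. Critical path: Task 1 → Task 5 → Task 8 → Task 9.

Variance along critical path = 4.000 + 0.111 + 1.000 + 0.111 = 5.222
σ = √5.222 = 2.285 days

2.29 days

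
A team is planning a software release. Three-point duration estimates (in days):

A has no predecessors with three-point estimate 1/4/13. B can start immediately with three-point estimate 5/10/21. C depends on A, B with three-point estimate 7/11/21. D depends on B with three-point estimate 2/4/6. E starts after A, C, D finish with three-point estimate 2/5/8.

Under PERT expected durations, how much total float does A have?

6 days

te_A = (1 + 4·4 + 13)/6 = 30/6 = 5
te_B = (5 + 4·10 + 21)/6 = 66/6 = 11
te_C = (7 + 4·11 + 21)/6 = 72/6 = 12
te_D = (2 + 4·4 + 6)/6 = 24/6 = 4
te_E = (2 + 4·5 + 8)/6 = 30/6 = 5

Forward pass:
ES_A = 0; EF_A = 5
ES_B = 0; EF_B = 11
ES_C = max(EF_A=5, EF_B=11) = 11; EF_C = 11+12 = 23
ES_D = 11; EF_D = 11+4 = 15
ES_E = max(EF_A=5, EF_C=23, EF_D=15) = 23; EF_E = 23+5 = 28
Expected project duration μ = 28 days. Critical path: B → C → E.

Backward pass:
LF_E = 28; LS_E = 28−5 = 23
LF_D = LS_E = 23; LS_D = 23−4 = 19
LF_C = LS_E = 23; LS_C = 23−12 = 11
LF_B = min(LS_C=11, LS_D=19) = 11; LS_B = 11−11 = 0
LF_A = min(LS_C=11, LS_E=23) = 11; LS_A = 11−5 = 6
Slack_A = LS_A − ES_A = 6 − 0 = 6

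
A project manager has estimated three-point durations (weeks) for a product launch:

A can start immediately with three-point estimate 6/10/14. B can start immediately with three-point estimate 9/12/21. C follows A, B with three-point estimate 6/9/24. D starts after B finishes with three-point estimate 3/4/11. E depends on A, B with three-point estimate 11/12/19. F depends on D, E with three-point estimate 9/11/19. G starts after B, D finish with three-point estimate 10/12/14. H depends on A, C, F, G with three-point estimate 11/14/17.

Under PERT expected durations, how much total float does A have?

3 weeks

te_A = (6 + 4·10 + 14)/6 = 60/6 = 10
te_B = (9 + 4·12 + 21)/6 = 78/6 = 13
te_C = (6 + 4·9 + 24)/6 = 66/6 = 11
te_D = (3 + 4·4 + 11)/6 = 30/6 = 5
te_E = (11 + 4·12 + 19)/6 = 78/6 = 13
te_F = (9 + 4·11 + 19)/6 = 72/6 = 12
te_G = (10 + 4·12 + 14)/6 = 72/6 = 12
te_H = (11 + 4·14 + 17)/6 = 84/6 = 14

Forward pass:
ES_A = 0; EF_A = 10
ES_B = 0; EF_B = 13
ES_C = max(EF_A=10, EF_B=13) = 13; EF_C = 13+11 = 24
ES_D = 13; EF_D = 13+5 = 18
ES_E = max(EF_A=10, EF_B=13) = 13; EF_E = 13+13 = 26
ES_F = max(EF_D=18, EF_E=26) = 26; EF_F = 26+12 = 38
ES_G = max(EF_B=13, EF_D=18) = 18; EF_G = 18+12 = 30
ES_H = max(EF_A=10, EF_C=24, EF_F=38, EF_G=30) = 38; EF_H = 38+14 = 52
Expected project duration μ = 52 weeks. Critical path: B → E → F → H.

Backward pass:
LF_H = 52; LS_H = 52−14 = 38
LF_G = LS_H = 38; LS_G = 38−12 = 26
LF_F = LS_H = 38; LS_F = 38−12 = 26
LF_E = LS_F = 26; LS_E = 26−13 = 13
LF_D = min(LS_F=26, LS_G=26) = 26; LS_D = 26−5 = 21
LF_C = LS_H = 38; LS_C = 38−11 = 27
LF_B = min(LS_C=27, LS_D=21, LS_E=13, LS_G=26) = 13; LS_B = 13−13 = 0
LF_A = min(LS_C=27, LS_E=13, LS_H=38) = 13; LS_A = 13−10 = 3
Slack_A = LS_A − ES_A = 3 − 0 = 3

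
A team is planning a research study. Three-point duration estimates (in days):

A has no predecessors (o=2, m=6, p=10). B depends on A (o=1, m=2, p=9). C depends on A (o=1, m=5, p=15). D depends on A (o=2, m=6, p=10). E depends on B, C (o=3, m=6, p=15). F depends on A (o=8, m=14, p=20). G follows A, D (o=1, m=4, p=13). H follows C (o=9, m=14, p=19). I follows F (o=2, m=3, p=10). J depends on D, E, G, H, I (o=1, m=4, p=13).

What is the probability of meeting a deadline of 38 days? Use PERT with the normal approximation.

te_A = (2 + 4·6 + 10)/6 = 36/6 = 6; σ²_A = ((10−2)/6)² = 1.778
te_B = (1 + 4·2 + 9)/6 = 18/6 = 3; σ²_B = ((9−1)/6)² = 1.778
te_C = (1 + 4·5 + 15)/6 = 36/6 = 6; σ²_C = ((15−1)/6)² = 5.444
te_D = (2 + 4·6 + 10)/6 = 36/6 = 6; σ²_D = ((10−2)/6)² = 1.778
te_E = (3 + 4·6 + 15)/6 = 42/6 = 7; σ²_E = ((15−3)/6)² = 4.000
te_F = (8 + 4·14 + 20)/6 = 84/6 = 14; σ²_F = ((20−8)/6)² = 4.000
te_G = (1 + 4·4 + 13)/6 = 30/6 = 5; σ²_G = ((13−1)/6)² = 4.000
te_H = (9 + 4·14 + 19)/6 = 84/6 = 14; σ²_H = ((19−9)/6)² = 2.778
te_I = (2 + 4·3 + 10)/6 = 24/6 = 4; σ²_I = ((10−2)/6)² = 1.778
te_J = (1 + 4·4 + 13)/6 = 30/6 = 5; σ²_J = ((13−1)/6)² = 4.000

Forward pass:
ES_A = 0; EF_A = 6
ES_B = 6; EF_B = 6+3 = 9
ES_C = 6; EF_C = 6+6 = 12
ES_D = 6; EF_D = 6+6 = 12
ES_E = max(EF_B=9, EF_C=12) = 12; EF_E = 12+7 = 19
ES_F = 6; EF_F = 6+14 = 20
ES_G = max(EF_A=6, EF_D=12) = 12; EF_G = 12+5 = 17
ES_H = 12; EF_H = 12+14 = 26
ES_I = 20; EF_I = 20+4 = 24
ES_J = max(EF_D=12, EF_E=19, EF_G=17, EF_H=26, EF_I=24) = 26; EF_J = 26+5 = 31
Expected project duration μ = 31 days. Critical path: A → C → H → J.

Variance along critical path = 1.778 + 5.444 + 2.778 + 4.000 = 14.000; σ = √14.000 = 3.742 days.
Z = (38 − 31) / 3.742 = 1.871
P(T ≤ 38) = Φ(1.871) ≈ 0.969

0.969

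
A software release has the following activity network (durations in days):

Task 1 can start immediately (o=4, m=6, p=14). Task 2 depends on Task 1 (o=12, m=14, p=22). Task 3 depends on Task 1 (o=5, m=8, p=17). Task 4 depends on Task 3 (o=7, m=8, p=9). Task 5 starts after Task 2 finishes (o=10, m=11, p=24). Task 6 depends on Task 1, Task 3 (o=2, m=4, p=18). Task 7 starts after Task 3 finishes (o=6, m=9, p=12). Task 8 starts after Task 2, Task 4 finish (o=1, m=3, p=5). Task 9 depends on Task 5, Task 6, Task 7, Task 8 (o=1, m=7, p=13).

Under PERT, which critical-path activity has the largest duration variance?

te_Task 1 = (4 + 4·6 + 14)/6 = 42/6 = 7; σ²_Task 1 = ((14−4)/6)² = 2.778
te_Task 2 = (12 + 4·14 + 22)/6 = 90/6 = 15; σ²_Task 2 = ((22−12)/6)² = 2.778
te_Task 3 = (5 + 4·8 + 17)/6 = 54/6 = 9; σ²_Task 3 = ((17−5)/6)² = 4.000
te_Task 4 = (7 + 4·8 + 9)/6 = 48/6 = 8; σ²_Task 4 = ((9−7)/6)² = 0.111
te_Task 5 = (10 + 4·11 + 24)/6 = 78/6 = 13; σ²_Task 5 = ((24−10)/6)² = 5.444
te_Task 6 = (2 + 4·4 + 18)/6 = 36/6 = 6; σ²_Task 6 = ((18−2)/6)² = 7.111
te_Task 7 = (6 + 4·9 + 12)/6 = 54/6 = 9; σ²_Task 7 = ((12−6)/6)² = 1.000
te_Task 8 = (1 + 4·3 + 5)/6 = 18/6 = 3; σ²_Task 8 = ((5−1)/6)² = 0.444
te_Task 9 = (1 + 4·7 + 13)/6 = 42/6 = 7; σ²_Task 9 = ((13−1)/6)² = 4.000

Forward pass:
ES_Task 1 = 0; EF_Task 1 = 7
ES_Task 2 = 7; EF_Task 2 = 7+15 = 22
ES_Task 3 = 7; EF_Task 3 = 7+9 = 16
ES_Task 4 = 16; EF_Task 4 = 16+8 = 24
ES_Task 5 = 22; EF_Task 5 = 22+13 = 35
ES_Task 6 = max(EF_Task 1=7, EF_Task 3=16) = 16; EF_Task 6 = 16+6 = 22
ES_Task 7 = 16; EF_Task 7 = 16+9 = 25
ES_Task 8 = max(EF_Task 2=22, EF_Task 4=24) = 24; EF_Task 8 = 24+3 = 27
ES_Task 9 = max(EF_Task 5=35, EF_Task 6=22, EF_Task 7=25, EF_Task 8=27) = 35; EF_Task 9 = 35+7 = 42
Expected project duration μ = 42 days. Critical path: Task 1 → Task 2 → Task 5 → Task 9.

Variances on critical path: σ²_Task 1=2.778, σ²_Task 2=2.778, σ²_Task 5=5.444, σ²_Task 9=4.000.
Largest is σ²_Task 5 = 5.444.

Task 5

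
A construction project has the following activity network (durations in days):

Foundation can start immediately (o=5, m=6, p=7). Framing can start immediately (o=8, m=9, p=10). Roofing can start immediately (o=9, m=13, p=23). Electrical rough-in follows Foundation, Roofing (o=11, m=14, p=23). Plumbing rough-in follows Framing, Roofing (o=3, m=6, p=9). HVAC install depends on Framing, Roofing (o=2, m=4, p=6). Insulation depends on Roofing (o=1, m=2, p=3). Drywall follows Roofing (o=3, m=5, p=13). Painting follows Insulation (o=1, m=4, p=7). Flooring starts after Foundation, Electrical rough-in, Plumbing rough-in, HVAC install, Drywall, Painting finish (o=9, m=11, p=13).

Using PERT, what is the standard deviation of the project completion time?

te_Foundation = (5 + 4·6 + 7)/6 = 36/6 = 6; σ²_Foundation = ((7−5)/6)² = 0.111
te_Framing = (8 + 4·9 + 10)/6 = 54/6 = 9; σ²_Framing = ((10−8)/6)² = 0.111
te_Roofing = (9 + 4·13 + 23)/6 = 84/6 = 14; σ²_Roofing = ((23−9)/6)² = 5.444
te_Electrical rough-in = (11 + 4·14 + 23)/6 = 90/6 = 15; σ²_Electrical rough-in = ((23−11)/6)² = 4.000
te_Plumbing rough-in = (3 + 4·6 + 9)/6 = 36/6 = 6; σ²_Plumbing rough-in = ((9−3)/6)² = 1.000
te_HVAC install = (2 + 4·4 + 6)/6 = 24/6 = 4; σ²_HVAC install = ((6−2)/6)² = 0.444
te_Insulation = (1 + 4·2 + 3)/6 = 12/6 = 2; σ²_Insulation = ((3−1)/6)² = 0.111
te_Drywall = (3 + 4·5 + 13)/6 = 36/6 = 6; σ²_Drywall = ((13−3)/6)² = 2.778
te_Painting = (1 + 4·4 + 7)/6 = 24/6 = 4; σ²_Painting = ((7−1)/6)² = 1.000
te_Flooring = (9 + 4·11 + 13)/6 = 66/6 = 11; σ²_Flooring = ((13−9)/6)² = 0.444

Forward pass:
ES_Foundation = 0; EF_Foundation = 6
ES_Framing = 0; EF_Framing = 9
ES_Roofing = 0; EF_Roofing = 14
ES_Electrical rough-in = max(EF_Foundation=6, EF_Roofing=14) = 14; EF_Electrical rough-in = 14+15 = 29
ES_Plumbing rough-in = max(EF_Framing=9, EF_Roofing=14) = 14; EF_Plumbing rough-in = 14+6 = 20
ES_HVAC install = max(EF_Framing=9, EF_Roofing=14) = 14; EF_HVAC install = 14+4 = 18
ES_Insulation = 14; EF_Insulation = 14+2 = 16
ES_Drywall = 14; EF_Drywall = 14+6 = 20
ES_Painting = 16; EF_Painting = 16+4 = 20
ES_Flooring = max(EF_Foundation=6, EF_Electrical rough-in=29, EF_Plumbing rough-in=20, EF_HVAC install=18, EF_Drywall=20, EF_Painting=20) = 29; EF_Flooring = 29+11 = 40
Expected project duration μ = 40 days. Critical path: Roofing → Electrical rough-in → Flooring.

Variance along critical path = 5.444 + 4.000 + 0.444 = 9.889
σ = √9.889 = 3.145 days

3.14 days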